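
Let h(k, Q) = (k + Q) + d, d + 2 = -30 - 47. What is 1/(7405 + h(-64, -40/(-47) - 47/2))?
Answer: 94/680499 ≈ 0.00013813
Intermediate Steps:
d = -79 (d = -2 + (-30 - 47) = -2 - 77 = -79)
h(k, Q) = -79 + Q + k (h(k, Q) = (k + Q) - 79 = (Q + k) - 79 = -79 + Q + k)
1/(7405 + h(-64, -40/(-47) - 47/2)) = 1/(7405 + (-79 + (-40/(-47) - 47/2) - 64)) = 1/(7405 + (-79 + (-40*(-1/47) - 47*1/2) - 64)) = 1/(7405 + (-79 + (40/47 - 47/2) - 64)) = 1/(7405 + (-79 - 2129/94 - 64)) = 1/(7405 - 15571/94) = 1/(680499/94) = 94/680499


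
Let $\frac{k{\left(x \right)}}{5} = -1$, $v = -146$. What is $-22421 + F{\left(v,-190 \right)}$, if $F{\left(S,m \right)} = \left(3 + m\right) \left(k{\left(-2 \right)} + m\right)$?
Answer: $14044$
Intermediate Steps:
$k{\left(x \right)} = -5$ ($k{\left(x \right)} = 5 \left(-1\right) = -5$)
$F{\left(S,m \right)} = \left(-5 + m\right) \left(3 + m\right)$ ($F{\left(S,m \right)} = \left(3 + m\right) \left(-5 + m\right) = \left(-5 + m\right) \left(3 + m\right)$)
$-22421 + F{\left(v,-190 \right)} = -22421 - \left(-365 - 36100\right) = -22421 + \left(-15 + 36100 + 380\right) = -22421 + 36465 = 14044$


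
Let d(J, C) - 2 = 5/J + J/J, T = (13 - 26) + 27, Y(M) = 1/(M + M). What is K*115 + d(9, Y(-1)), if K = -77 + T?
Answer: -65173/9 ≈ -7241.4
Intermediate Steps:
Y(M) = 1/(2*M)
T = 14 (T = -13 + 27 = 14)
d(J, C) = 3 + 5/J (d(J, C) = 2 + (5/J + J/J) = 2 + (5/J + 1) = 2 + (1 + 5/J) = 3 + 5/J)
K = -63 (K = -77 + 14 = -63)
K*115 + d(9, Y(-1)) = -63*115 + (3 + 5/9) = -7245 + (3 + 5*(⅑)) = -7245 + (3 + 5/9) = -7245 + 32/9 = -65173/9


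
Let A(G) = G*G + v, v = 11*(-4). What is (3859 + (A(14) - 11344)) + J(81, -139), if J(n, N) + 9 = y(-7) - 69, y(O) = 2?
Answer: -7409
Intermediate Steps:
v = -44
J(n, N) = -76 (J(n, N) = -9 + (2 - 69) = -9 - 67 = -76)
A(G) = -44 + G**2 (A(G) = G*G - 44 = G**2 - 44 = -44 + G**2)
(3859 + (A(14) - 11344)) + J(81, -139) = (3859 + ((-44 + 14**2) - 11344)) - 76 = (3859 + ((-44 + 196) - 11344)) - 76 = (3859 + (152 - 11344)) - 76 = (3859 - 11192) - 76 = -7333 - 76 = -7409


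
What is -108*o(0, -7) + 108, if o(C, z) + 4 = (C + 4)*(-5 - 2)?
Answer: 3564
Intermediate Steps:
o(C, z) = -32 - 7*C (o(C, z) = -4 + (C + 4)*(-5 - 2) = -4 + (4 + C)*(-7) = -4 + (-28 - 7*C) = -32 - 7*C)
-108*o(0, -7) + 108 = -108*(-32 - 7*0) + 108 = -108*(-32 + 0) + 108 = -108*(-32) + 108 = 3456 + 108 = 3564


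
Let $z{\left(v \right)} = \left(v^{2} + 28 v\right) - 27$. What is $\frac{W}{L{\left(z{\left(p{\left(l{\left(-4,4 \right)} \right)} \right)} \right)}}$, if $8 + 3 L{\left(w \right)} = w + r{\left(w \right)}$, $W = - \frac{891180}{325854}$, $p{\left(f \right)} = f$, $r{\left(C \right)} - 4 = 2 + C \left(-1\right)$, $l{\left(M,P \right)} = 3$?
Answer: $\frac{74265}{18103} \approx 4.1024$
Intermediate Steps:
$r{\left(C \right)} = 6 - C$ ($r{\left(C \right)} = 4 + \left(2 + C \left(-1\right)\right) = 4 - \left(-2 + C\right) = 6 - C$)
$z{\left(v \right)} = -27 + v^{2} + 28 v$
$W = - \frac{49510}{18103}$ ($W = \left(-891180\right) \frac{1}{325854} = - \frac{49510}{18103} \approx -2.7349$)
$L{\left(w \right)} = - \frac{2}{3}$ ($L{\left(w \right)} = - \frac{8}{3} + \frac{w - \left(-6 + w\right)}{3} = - \frac{8}{3} + \frac{1}{3} \cdot 6 = - \frac{8}{3} + 2 = - \frac{2}{3}$)
$\frac{W}{L{\left(z{\left(p{\left(l{\left(-4,4 \right)} \right)} \right)} \right)}} = - \frac{49510}{18103 \left(- \frac{2}{3}\right)} = \left(- \frac{49510}{18103}\right) \left(- \frac{3}{2}\right) = \frac{74265}{18103}$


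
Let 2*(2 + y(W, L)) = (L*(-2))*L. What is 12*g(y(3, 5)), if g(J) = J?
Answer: -324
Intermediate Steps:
y(W, L) = -2 - L² (y(W, L) = -2 + ((L*(-2))*L)/2 = -2 + ((-2*L)*L)/2 = -2 + (-2*L²)/2 = -2 - L²)
12*g(y(3, 5)) = 12*(-2 - 1*5²) = 12*(-2 - 1*25) = 12*(-2 - 25) = 12*(-27) = -324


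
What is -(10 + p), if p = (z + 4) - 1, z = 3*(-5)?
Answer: 2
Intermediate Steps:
z = -15
p = -12 (p = (-15 + 4) - 1 = -11 - 1 = -12)
-(10 + p) = -(10 - 12) = -1*(-2) = 2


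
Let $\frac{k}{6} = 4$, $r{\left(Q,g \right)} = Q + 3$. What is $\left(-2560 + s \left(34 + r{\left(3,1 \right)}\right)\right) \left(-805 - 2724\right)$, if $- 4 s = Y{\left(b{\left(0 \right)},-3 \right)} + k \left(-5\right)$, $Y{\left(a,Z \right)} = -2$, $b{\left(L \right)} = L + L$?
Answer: $4728860$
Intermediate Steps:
$b{\left(L \right)} = 2 L$
$r{\left(Q,g \right)} = 3 + Q$
$k = 24$ ($k = 6 \cdot 4 = 24$)
$s = \frac{61}{2}$ ($s = - \frac{-2 + 24 \left(-5\right)}{4} = - \frac{-2 - 120}{4} = \left(- \frac{1}{4}\right) \left(-122\right) = \frac{61}{2} \approx 30.5$)
$\left(-2560 + s \left(34 + r{\left(3,1 \right)}\right)\right) \left(-805 - 2724\right) = \left(-2560 + \frac{61 \left(34 + \left(3 + 3\right)\right)}{2}\right) \left(-805 - 2724\right) = \left(-2560 + \frac{61 \left(34 + 6\right)}{2}\right) \left(-3529\right) = \left(-2560 + \frac{61}{2} \cdot 40\right) \left(-3529\right) = \left(-2560 + 1220\right) \left(-3529\right) = \left(-1340\right) \left(-3529\right) = 4728860$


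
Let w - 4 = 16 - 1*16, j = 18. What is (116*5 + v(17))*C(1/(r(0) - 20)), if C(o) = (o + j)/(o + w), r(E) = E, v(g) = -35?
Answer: 195655/79 ≈ 2476.6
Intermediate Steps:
w = 4 (w = 4 + (16 - 1*16) = 4 + (16 - 16) = 4 + 0 = 4)
C(o) = (18 + o)/(4 + o) (C(o) = (o + 18)/(o + 4) = (18 + o)/(4 + o))
(116*5 + v(17))*C(1/(r(0) - 20)) = (116*5 - 35)*((18 + 1/(0 - 20))/(4 + 1/(0 - 20))) = (580 - 35)*((18 + 1/(-20))/(4 + 1/(-20))) = 545*((18 - 1/20)/(4 - 1/20)) = 545*((359/20)/(79/20)) = 545*((20/79)*(359/20)) = 545*(359/79) = 195655/79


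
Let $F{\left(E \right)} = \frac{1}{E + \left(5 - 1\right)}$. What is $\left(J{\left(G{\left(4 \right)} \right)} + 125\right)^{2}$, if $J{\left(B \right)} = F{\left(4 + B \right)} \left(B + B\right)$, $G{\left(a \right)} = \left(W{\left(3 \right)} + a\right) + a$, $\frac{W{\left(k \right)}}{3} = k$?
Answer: $\frac{9979281}{625} \approx 15967.0$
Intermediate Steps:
$W{\left(k \right)} = 3 k$
$F{\left(E \right)} = \frac{1}{4 + E}$ ($F{\left(E \right)} = \frac{1}{E + \left(5 - 1\right)} = \frac{1}{E + 4} = \frac{1}{4 + E}$)
$G{\left(a \right)} = 9 + 2 a$ ($G{\left(a \right)} = \left(3 \cdot 3 + a\right) + a = \left(9 + a\right) + a = 9 + 2 a$)
$J{\left(B \right)} = \frac{2 B}{8 + B}$ ($J{\left(B \right)} = \frac{B + B}{4 + \left(4 + B\right)} = \frac{2 B}{8 + B}$)
$\left(J{\left(G{\left(4 \right)} \right)} + 125\right)^{2} = \left(\frac{2 \left(9 + 2 \cdot 4\right)}{8 + \left(9 + 2 \cdot 4\right)} + 125\right)^{2} = \left(\frac{2 \left(9 + 8\right)}{8 + \left(9 + 8\right)} + 125\right)^{2} = \left(2 \cdot 17 \frac{1}{8 + 17} + 125\right)^{2} = \left(2 \cdot 17 \cdot \frac{1}{25} + 125\right)^{2} = \left(\frac{34}{25} + 125\right)^{2} = \left(\frac{3159}{25}\right)^{2} = \frac{9979281}{625}$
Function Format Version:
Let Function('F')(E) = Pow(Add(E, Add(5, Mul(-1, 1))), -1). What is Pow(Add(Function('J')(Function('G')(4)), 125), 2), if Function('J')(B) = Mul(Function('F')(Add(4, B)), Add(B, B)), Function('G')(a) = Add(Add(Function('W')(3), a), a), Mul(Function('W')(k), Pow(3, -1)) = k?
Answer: Rational(9979281, 625) ≈ 15967.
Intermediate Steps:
Function('W')(k) = Mul(3, k)
Function('F')(E) = Pow(Add(4, E), -1) (Function('F')(E) = Pow(Add(E, Add(5, -1)), -1) = Pow(Add(E, 4), -1) = Pow(Add(4, E), -1))
Function('G')(a) = Add(9, Mul(2, a)) (Function('G')(a) = Add(Add(Mul(3, 3), a), a) = Add(Add(9, a), a) = Add(9, Mul(2, a)))
Function('J')(B) = Mul(2, B, Pow(Add(8, B), -1)) (Function('J')(B) = Mul(Pow(Add(4, Add(4, B)), -1), Add(B, B)) = Mul(Pow(Add(8, B), -1), Mul(2, B)) = Mul(2, B, Pow(Add(8, B), -1)))
Pow(Add(Function('J')(Function('G')(4)), 125), 2) = Pow(Add(Mul(2, Add(9, Mul(2, 4)), Pow(Add(8, Add(9, Mul(2, 4))), -1)), 125), 2) = Pow(Add(Mul(2, Add(9, 8), Pow(Add(8, Add(9, 8)), -1)), 125), 2) = Pow(Add(Mul(2, 17, Pow(Add(8, 17), -1)), 125), 2) = Pow(Add(Mul(2, 17, Pow(25, -1)), 125), 2) = Pow(Add(Mul(2, 17, Rational(1, 25)), 125), 2) = Pow(Add(Rational(34, 25), 125), 2) = Pow(Rational(3159, 25), 2) = Rational(9979281, 625)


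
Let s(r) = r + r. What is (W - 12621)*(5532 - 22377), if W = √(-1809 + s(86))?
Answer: 212600745 - 16845*I*√1637 ≈ 2.126e+8 - 6.8155e+5*I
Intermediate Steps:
s(r) = 2*r
W = I*√1637 (W = √(-1809 + 2*86) = √(-1809 + 172) = √(-1637) = I*√1637 ≈ 40.46*I)
(W - 12621)*(5532 - 22377) = (I*√1637 - 12621)*(5532 - 22377) = (-12621 + I*√1637)*(-16845) = 212600745 - 16845*I*√1637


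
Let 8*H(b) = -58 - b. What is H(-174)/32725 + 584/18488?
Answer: 4844869/151254950 ≈ 0.032031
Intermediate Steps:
H(b) = -29/4 - b/8 (H(b) = (-58 - b)/8 = -29/4 - b/8)
H(-174)/32725 + 584/18488 = (-29/4 - ⅛*(-174))/32725 + 584/18488 = (-29/4 + 87/4)*(1/32725) + 584*(1/18488) = (29/2)*(1/32725) + 73/2311 = 29/65450 + 73/2311 = 4844869/151254950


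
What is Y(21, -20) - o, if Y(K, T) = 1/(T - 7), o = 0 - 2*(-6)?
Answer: -325/27 ≈ -12.037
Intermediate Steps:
o = 12 (o = 0 + 12 = 12)
Y(K, T) = 1/(-7 + T)
Y(21, -20) - o = 1/(-7 - 20) - 1*12 = 1/(-27) - 12 = -1/27 - 12 = -325/27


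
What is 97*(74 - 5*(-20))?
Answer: 16878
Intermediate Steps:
97*(74 - 5*(-20)) = 97*(74 + 100) = 97*174 = 16878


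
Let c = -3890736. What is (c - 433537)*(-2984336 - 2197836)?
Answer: 22409126460956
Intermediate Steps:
(c - 433537)*(-2984336 - 2197836) = (-3890736 - 433537)*(-2984336 - 2197836) = -4324273*(-5182172) = 22409126460956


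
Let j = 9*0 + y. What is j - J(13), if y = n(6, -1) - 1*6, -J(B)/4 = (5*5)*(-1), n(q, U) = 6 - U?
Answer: -99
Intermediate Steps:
J(B) = 100 (J(B) = -4*5*5*(-1) = -100*(-1) = -4*(-25) = 100)
y = 1 (y = (6 - 1*(-1)) - 1*6 = (6 + 1) - 6 = 7 - 6 = 1)
j = 1 (j = 9*0 + 1 = 0 + 1 = 1)
j - J(13) = 1 - 1*100 = 1 - 100 = -99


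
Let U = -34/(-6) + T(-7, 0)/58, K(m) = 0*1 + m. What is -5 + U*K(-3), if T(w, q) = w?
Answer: -1255/58 ≈ -21.638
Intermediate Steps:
K(m) = m (K(m) = 0 + m = m)
U = 965/174 (U = -34/(-6) - 7/58 = -34*(-⅙) - 7*1/58 = 17/3 - 7/58 = 965/174 ≈ 5.5460)
-5 + U*K(-3) = -5 + (965/174)*(-3) = -5 - 965/58 = -1255/58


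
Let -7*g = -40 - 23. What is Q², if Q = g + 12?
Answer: 441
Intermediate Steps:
g = 9 (g = -(-40 - 23)/7 = -⅐*(-63) = 9)
Q = 21 (Q = 9 + 12 = 21)
Q² = 21² = 441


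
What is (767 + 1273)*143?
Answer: 291720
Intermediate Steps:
(767 + 1273)*143 = 2040*143 = 291720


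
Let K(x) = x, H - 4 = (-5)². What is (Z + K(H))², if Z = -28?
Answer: 1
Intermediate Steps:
H = 29 (H = 4 + (-5)² = 4 + 25 = 29)
(Z + K(H))² = (-28 + 29)² = 1² = 1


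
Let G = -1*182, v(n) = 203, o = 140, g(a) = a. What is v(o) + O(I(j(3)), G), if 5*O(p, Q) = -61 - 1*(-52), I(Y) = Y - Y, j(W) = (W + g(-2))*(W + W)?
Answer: 1006/5 ≈ 201.20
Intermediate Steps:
j(W) = 2*W*(-2 + W) (j(W) = (W - 2)*(W + W) = (-2 + W)*(2*W) = 2*W*(-2 + W))
I(Y) = 0
G = -182
O(p, Q) = -9/5 (O(p, Q) = (-61 - 1*(-52))/5 = (-61 + 52)/5 = (⅕)*(-9) = -9/5)
v(o) + O(I(j(3)), G) = 203 - 9/5 = 1006/5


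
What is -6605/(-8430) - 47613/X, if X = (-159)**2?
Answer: -1736271/1578658 ≈ -1.0998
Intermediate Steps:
X = 25281
-6605/(-8430) - 47613/X = -6605/(-8430) - 47613/25281 = -6605*(-1/8430) - 47613*1/25281 = 1321/1686 - 15871/8427 = -1736271/1578658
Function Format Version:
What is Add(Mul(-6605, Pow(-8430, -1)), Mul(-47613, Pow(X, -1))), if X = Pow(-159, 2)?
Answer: Rational(-1736271, 1578658) ≈ -1.0998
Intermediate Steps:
X = 25281
Add(Mul(-6605, Pow(-8430, -1)), Mul(-47613, Pow(X, -1))) = Add(Mul(-6605, Pow(-8430, -1)), Mul(-47613, Pow(25281, -1))) = Add(Mul(-6605, Rational(-1, 8430)), Mul(-47613, Rational(1, 25281))) = Add(Rational(1321, 1686), Rational(-15871, 8427)) = Rational(-1736271, 1578658)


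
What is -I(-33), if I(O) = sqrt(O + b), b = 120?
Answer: -sqrt(87) ≈ -9.3274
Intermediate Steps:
I(O) = sqrt(120 + O) (I(O) = sqrt(O + 120) = sqrt(120 + O))
-I(-33) = -sqrt(120 - 33) = -sqrt(87)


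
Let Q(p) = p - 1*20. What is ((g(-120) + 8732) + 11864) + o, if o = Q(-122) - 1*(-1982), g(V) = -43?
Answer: 22393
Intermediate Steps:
Q(p) = -20 + p (Q(p) = p - 20 = -20 + p)
o = 1840 (o = (-20 - 122) - 1*(-1982) = -142 + 1982 = 1840)
((g(-120) + 8732) + 11864) + o = ((-43 + 8732) + 11864) + 1840 = (8689 + 11864) + 1840 = 20553 + 1840 = 22393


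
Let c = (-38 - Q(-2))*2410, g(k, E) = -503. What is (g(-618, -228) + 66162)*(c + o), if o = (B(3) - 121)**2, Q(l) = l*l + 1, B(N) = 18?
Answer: -6107665839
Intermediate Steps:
Q(l) = 1 + l**2 (Q(l) = l**2 + 1 = 1 + l**2)
o = 10609 (o = (18 - 121)**2 = (-103)**2 = 10609)
c = -103630 (c = (-38 - (1 + (-2)**2))*2410 = (-38 - (1 + 4))*2410 = (-38 - 1*5)*2410 = (-38 - 5)*2410 = -43*2410 = -103630)
(g(-618, -228) + 66162)*(c + o) = (-503 + 66162)*(-103630 + 10609) = 65659*(-93021) = -6107665839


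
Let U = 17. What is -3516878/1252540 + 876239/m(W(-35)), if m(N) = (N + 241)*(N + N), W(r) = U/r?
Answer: -336368489771159/89622994620 ≈ -3753.1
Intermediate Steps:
W(r) = 17/r
m(N) = 2*N*(241 + N) (m(N) = (241 + N)*(2*N) = 2*N*(241 + N))
-3516878/1252540 + 876239/m(W(-35)) = -3516878/1252540 + 876239/((2*(17/(-35))*(241 + 17/(-35)))) = -3516878*1/1252540 + 876239/((2*(17*(-1/35))*(241 + 17*(-1/35)))) = -1758439/626270 + 876239/((2*(-17/35)*(241 - 17/35))) = -1758439/626270 + 876239/((2*(-17/35)*(8418/35))) = -1758439/626270 + 876239/(-286212/1225) = -1758439/626270 + 876239*(-1225/286212) = -1758439/626270 - 1073392775/286212 = -336368489771159/89622994620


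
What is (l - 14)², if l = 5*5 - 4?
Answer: 49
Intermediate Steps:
l = 21 (l = 25 - 4 = 21)
(l - 14)² = (21 - 14)² = 7² = 49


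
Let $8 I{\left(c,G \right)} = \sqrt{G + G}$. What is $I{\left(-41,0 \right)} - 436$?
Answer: $-436$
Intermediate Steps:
$I{\left(c,G \right)} = \frac{\sqrt{2} \sqrt{G}}{8}$ ($I{\left(c,G \right)} = \frac{\sqrt{G + G}}{8} = \frac{\sqrt{2 G}}{8} = \frac{\sqrt{2} \sqrt{G}}{8}$)
$I{\left(-41,0 \right)} - 436 = \frac{\sqrt{2} \sqrt{0}}{8} - 436 = \frac{1}{8} \sqrt{2} \cdot 0 - 436 = 0 - 436 = -436$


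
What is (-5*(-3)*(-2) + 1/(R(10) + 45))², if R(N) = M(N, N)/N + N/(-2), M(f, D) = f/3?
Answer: 13155129/14641 ≈ 898.51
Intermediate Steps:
M(f, D) = f/3 (M(f, D) = f*(⅓) = f/3)
R(N) = ⅓ - N/2 (R(N) = (N/3)/N + N/(-2) = ⅓ + N*(-½) = ⅓ - N/2)
(-5*(-3)*(-2) + 1/(R(10) + 45))² = (-5*(-3)*(-2) + 1/((⅓ - ½*10) + 45))² = (15*(-2) + 1/((⅓ - 5) + 45))² = (-30 + 1/(-14/3 + 45))² = (-30 + 1/(121/3))² = (-30 + 3/121)² = (-3627/121)² = 13155129/14641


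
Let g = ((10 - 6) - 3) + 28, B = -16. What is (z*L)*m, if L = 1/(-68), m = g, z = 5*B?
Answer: 580/17 ≈ 34.118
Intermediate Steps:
g = 29 (g = (4 - 3) + 28 = 1 + 28 = 29)
z = -80 (z = 5*(-16) = -80)
m = 29
L = -1/68 ≈ -0.014706
(z*L)*m = -80*(-1/68)*29 = (20/17)*29 = 580/17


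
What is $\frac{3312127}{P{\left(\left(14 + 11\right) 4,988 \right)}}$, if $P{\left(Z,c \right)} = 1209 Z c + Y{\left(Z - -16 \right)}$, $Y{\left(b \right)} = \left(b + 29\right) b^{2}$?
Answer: $\frac{3312127}{121400320} \approx 0.027283$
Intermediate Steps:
$Y{\left(b \right)} = b^{2} \left(29 + b\right)$ ($Y{\left(b \right)} = \left(29 + b\right) b^{2} = b^{2} \left(29 + b\right)$)
$P{\left(Z,c \right)} = \left(16 + Z\right)^{2} \left(45 + Z\right) + 1209 Z c$ ($P{\left(Z,c \right)} = 1209 Z c + \left(Z - -16\right)^{2} \left(29 + \left(Z - -16\right)\right) = 1209 Z c + \left(Z + 16\right)^{2} \left(29 + \left(Z + 16\right)\right) = 1209 Z c + \left(16 + Z\right)^{2} \left(29 + \left(16 + Z\right)\right) = 1209 Z c + \left(16 + Z\right)^{2} \left(45 + Z\right) = \left(16 + Z\right)^{2} \left(45 + Z\right) + 1209 Z c$)
$\frac{3312127}{P{\left(\left(14 + 11\right) 4,988 \right)}} = \frac{3312127}{\left(16 + \left(14 + 11\right) 4\right)^{2} \left(45 + \left(14 + 11\right) 4\right) + 1209 \left(14 + 11\right) 4 \cdot 988} = \frac{3312127}{\left(16 + 25 \cdot 4\right)^{2} \left(45 + 25 \cdot 4\right) + 1209 \cdot 25 \cdot 4 \cdot 988} = \frac{3312127}{\left(16 + 100\right)^{2} \left(45 + 100\right) + 1209 \cdot 100 \cdot 988} = \frac{3312127}{116^{2} \cdot 145 + 119449200} = \frac{3312127}{13456 \cdot 145 + 119449200} = \frac{3312127}{1951120 + 119449200} = \frac{3312127}{121400320}$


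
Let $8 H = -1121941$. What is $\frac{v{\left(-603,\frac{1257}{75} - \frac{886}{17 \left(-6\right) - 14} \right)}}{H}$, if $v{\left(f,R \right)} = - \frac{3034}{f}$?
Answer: $- \frac{24272}{676530423} \approx -3.5877 \cdot 10^{-5}$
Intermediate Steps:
$H = - \frac{1121941}{8}$ ($H = \frac{1}{8} \left(-1121941\right) = - \frac{1121941}{8} \approx -1.4024 \cdot 10^{5}$)
$\frac{v{\left(-603,\frac{1257}{75} - \frac{886}{17 \left(-6\right) - 14} \right)}}{H} = \frac{\left(-3034\right) \frac{1}{-603}}{- \frac{1121941}{8}} = \left(-3034\right) \left(- \frac{1}{603}\right) \left(- \frac{8}{1121941}\right) = \frac{3034}{603} \left(- \frac{8}{1121941}\right) = - \frac{24272}{676530423}$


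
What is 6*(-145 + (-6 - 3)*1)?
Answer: -924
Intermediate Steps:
6*(-145 + (-6 - 3)*1) = 6*(-145 - 9*1) = 6*(-145 - 9) = 6*(-154) = -924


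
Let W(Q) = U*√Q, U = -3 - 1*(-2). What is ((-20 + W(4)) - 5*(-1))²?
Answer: 289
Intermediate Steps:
U = -1 (U = -3 + 2 = -1)
W(Q) = -√Q
((-20 + W(4)) - 5*(-1))² = ((-20 - √4) - 5*(-1))² = ((-20 - 1*2) + 5)² = ((-20 - 2) + 5)² = (-22 + 5)² = (-17)² = 289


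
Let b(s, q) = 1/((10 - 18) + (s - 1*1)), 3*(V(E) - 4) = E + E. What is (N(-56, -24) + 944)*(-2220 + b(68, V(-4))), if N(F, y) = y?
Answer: -120500680/59 ≈ -2.0424e+6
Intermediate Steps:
V(E) = 4 + 2*E/3 (V(E) = 4 + (E + E)/3 = 4 + (2*E)/3 = 4 + 2*E/3)
b(s, q) = 1/(-9 + s) (b(s, q) = 1/(-8 + (s - 1)) = 1/(-8 + (-1 + s)) = 1/(-9 + s))
(N(-56, -24) + 944)*(-2220 + b(68, V(-4))) = (-24 + 944)*(-2220 + 1/(-9 + 68)) = 920*(-2220 + 1/59) = 920*(-130979/59) = -120500680/59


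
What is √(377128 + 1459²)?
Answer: √2505809 ≈ 1583.0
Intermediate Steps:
√(377128 + 1459²) = √(377128 + 2128681) = √2505809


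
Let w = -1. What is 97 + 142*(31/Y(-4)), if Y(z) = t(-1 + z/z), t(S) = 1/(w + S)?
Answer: -4305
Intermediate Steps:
t(S) = 1/(-1 + S)
Y(z) = -1 (Y(z) = 1/(-1 + (-1 + z/z)) = 1/(-1 + (-1 + 1)) = 1/(-1 + 0) = 1/(-1) = -1)
97 + 142*(31/Y(-4)) = 97 + 142*(31/(-1)) = 97 + 142*(31*(-1)) = 97 + 142*(-31) = 97 - 4402 = -4305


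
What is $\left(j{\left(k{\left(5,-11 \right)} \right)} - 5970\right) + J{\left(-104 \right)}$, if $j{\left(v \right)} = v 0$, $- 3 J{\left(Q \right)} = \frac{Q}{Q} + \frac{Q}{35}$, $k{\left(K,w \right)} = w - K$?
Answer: $- \frac{208927}{35} \approx -5969.3$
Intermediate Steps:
$J{\left(Q \right)} = - \frac{1}{3} - \frac{Q}{105}$ ($J{\left(Q \right)} = - \frac{\frac{Q}{Q} + \frac{Q}{35}}{3} = - \frac{1 + Q \frac{1}{35}}{3} = - \frac{1 + \frac{Q}{35}}{3} = - \frac{1}{3} - \frac{Q}{105}$)
$j{\left(v \right)} = 0$
$\left(j{\left(k{\left(5,-11 \right)} \right)} - 5970\right) + J{\left(-104 \right)} = \left(0 - 5970\right) - - \frac{23}{35} = -5970 + \left(- \frac{1}{3} + \frac{104}{105}\right) = -5970 + \frac{23}{35} = - \frac{208927}{35}$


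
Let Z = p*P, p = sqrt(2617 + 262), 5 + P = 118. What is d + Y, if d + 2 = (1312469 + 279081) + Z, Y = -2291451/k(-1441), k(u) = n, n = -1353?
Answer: 718551965/451 + 113*sqrt(2879) ≈ 1.5993e+6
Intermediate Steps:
P = 113 (P = -5 + 118 = 113)
k(u) = -1353
p = sqrt(2879) ≈ 53.656
Z = 113*sqrt(2879) (Z = sqrt(2879)*113 = 113*sqrt(2879) ≈ 6063.2)
Y = 763817/451 (Y = -2291451/(-1353) = -2291451*(-1/1353) = 763817/451 ≈ 1693.6)
d = 1591548 + 113*sqrt(2879) (d = -2 + ((1312469 + 279081) + 113*sqrt(2879)) = -2 + (1591550 + 113*sqrt(2879)) = 1591548 + 113*sqrt(2879) ≈ 1.5976e+6)
d + Y = (1591548 + 113*sqrt(2879)) + 763817/451 = 718551965/451 + 113*sqrt(2879)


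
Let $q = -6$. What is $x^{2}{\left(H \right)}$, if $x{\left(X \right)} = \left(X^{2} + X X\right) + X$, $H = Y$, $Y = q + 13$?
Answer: $11025$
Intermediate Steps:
$Y = 7$ ($Y = -6 + 13 = 7$)
$H = 7$
$x{\left(X \right)} = X + 2 X^{2}$ ($x{\left(X \right)} = \left(X^{2} + X^{2}\right) + X = 2 X^{2} + X = X + 2 X^{2}$)
$x^{2}{\left(H \right)} = \left(7 \left(1 + 2 \cdot 7\right)\right)^{2} = \left(7 \left(1 + 14\right)\right)^{2} = \left(7 \cdot 15\right)^{2} = 105^{2} = 11025$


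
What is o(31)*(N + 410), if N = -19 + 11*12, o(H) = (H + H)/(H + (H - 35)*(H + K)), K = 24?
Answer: -32426/189 ≈ -171.57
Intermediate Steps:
o(H) = 2*H/(H + (-35 + H)*(24 + H)) (o(H) = (H + H)/(H + (H - 35)*(H + 24)) = (2*H)/(H + (-35 + H)*(24 + H)) = 2*H/(H + (-35 + H)*(24 + H)))
N = 113 (N = -19 + 132 = 113)
o(31)*(N + 410) = (2*31/(-840 + 31² - 10*31))*(113 + 410) = (2*31/(-840 + 961 - 310))*523 = (2*31/(-189))*523 = (2*31*(-1/189))*523 = -62/189*523 = -32426/189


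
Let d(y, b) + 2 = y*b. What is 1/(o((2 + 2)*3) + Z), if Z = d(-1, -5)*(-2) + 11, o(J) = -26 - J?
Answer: -1/33 ≈ -0.030303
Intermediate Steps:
d(y, b) = -2 + b*y (d(y, b) = -2 + y*b = -2 + b*y)
Z = 5 (Z = (-2 - 5*(-1))*(-2) + 11 = (-2 + 5)*(-2) + 11 = 3*(-2) + 11 = -6 + 11 = 5)
1/(o((2 + 2)*3) + Z) = 1/((-26 - (2 + 2)*3) + 5) = 1/((-26 - 4*3) + 5) = 1/((-26 - 1*12) + 5) = 1/((-26 - 12) + 5) = 1/(-38 + 5) = 1/(-33) = -1/33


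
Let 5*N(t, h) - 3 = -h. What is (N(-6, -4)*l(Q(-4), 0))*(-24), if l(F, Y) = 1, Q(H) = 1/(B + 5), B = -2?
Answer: -168/5 ≈ -33.600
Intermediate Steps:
Q(H) = 1/3 (Q(H) = 1/(-2 + 5) = 1/3)
N(t, h) = 3/5 - h/5 (N(t, h) = 3/5 + (-h)/5 = 3/5 - h/5)
(N(-6, -4)*l(Q(-4), 0))*(-24) = ((3/5 - 1/5*(-4))*1)*(-24) = ((3/5 + 4/5)*1)*(-24) = ((7/5)*1)*(-24) = (7/5)*(-24) = -168/5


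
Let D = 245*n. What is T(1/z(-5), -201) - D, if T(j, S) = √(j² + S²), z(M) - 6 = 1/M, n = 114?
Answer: -27930 + √33977266/29 ≈ -27729.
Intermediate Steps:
D = 27930 (D = 245*114 = 27930)
z(M) = 6 + 1/M
T(j, S) = √(S² + j²)
T(1/z(-5), -201) - D = √((-201)² + (1/(6 + 1/(-5)))²) - 1*27930 = √(40401 + (1/(6 - ⅕))²) - 27930 = √(40401 + (1/(29/5))²) - 27930 = √(40401 + (5/29)²) - 27930 = √(40401 + 25/841) - 27930 = √(33977266/841) - 27930 = √33977266/29 - 27930 = -27930 + √33977266/29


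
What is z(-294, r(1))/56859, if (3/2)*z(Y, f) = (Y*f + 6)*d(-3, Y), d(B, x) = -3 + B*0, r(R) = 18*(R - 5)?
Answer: -14116/18953 ≈ -0.74479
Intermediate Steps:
r(R) = -90 + 18*R (r(R) = 18*(-5 + R) = -90 + 18*R)
d(B, x) = -3 (d(B, x) = -3 + 0 = -3)
z(Y, f) = -12 - 2*Y*f (z(Y, f) = 2*((Y*f + 6)*(-3))/3 = 2*((6 + Y*f)*(-3))/3 = 2*(-18 - 3*Y*f)/3 = -12 - 2*Y*f)
z(-294, r(1))/56859 = (-12 - 2*(-294)*(-90 + 18*1))/56859 = (-12 - 2*(-294)*(-90 + 18))*(1/56859) = (-12 - 2*(-294)*(-72))*(1/56859) = (-12 - 42336)*(1/56859) = -42348*1/56859 = -14116/18953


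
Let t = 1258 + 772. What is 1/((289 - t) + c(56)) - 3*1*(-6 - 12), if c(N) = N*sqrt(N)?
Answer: 154193369/2855465 - 112*sqrt(14)/2855465 ≈ 53.999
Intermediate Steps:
t = 2030
c(N) = N**(3/2)
1/((289 - t) + c(56)) - 3*1*(-6 - 12) = 1/((289 - 1*2030) + 56**(3/2)) - 3*1*(-6 - 12) = 1/((289 - 2030) + 112*sqrt(14)) - 3*1*(-18) = 1/(-1741 + 112*sqrt(14)) - 3*(-18) = 1/(-1741 + 112*sqrt(14)) - 1*(-54) = 1/(-1741 + 112*sqrt(14)) + 54 = 54 + 1/(-1741 + 112*sqrt(14))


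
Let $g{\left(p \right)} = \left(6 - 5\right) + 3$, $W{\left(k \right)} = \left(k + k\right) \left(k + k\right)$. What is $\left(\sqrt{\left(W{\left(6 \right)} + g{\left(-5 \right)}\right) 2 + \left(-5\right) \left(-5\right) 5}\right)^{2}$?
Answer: $421$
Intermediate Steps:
$W{\left(k \right)} = 4 k^{2}$ ($W{\left(k \right)} = 2 k 2 k = 4 k^{2}$)
$g{\left(p \right)} = 4$ ($g{\left(p \right)} = 1 + 3 = 4$)
$\left(\sqrt{\left(W{\left(6 \right)} + g{\left(-5 \right)}\right) 2 + \left(-5\right) \left(-5\right) 5}\right)^{2} = \left(\sqrt{\left(4 \cdot 6^{2} + 4\right) 2 + \left(-5\right) \left(-5\right) 5}\right)^{2} = \left(\sqrt{\left(4 \cdot 36 + 4\right) 2 + 25 \cdot 5}\right)^{2} = \left(\sqrt{\left(144 + 4\right) 2 + 125}\right)^{2} = \left(\sqrt{148 \cdot 2 + 125}\right)^{2} = \left(\sqrt{296 + 125}\right)^{2} = \left(\sqrt{421}\right)^{2} = 421$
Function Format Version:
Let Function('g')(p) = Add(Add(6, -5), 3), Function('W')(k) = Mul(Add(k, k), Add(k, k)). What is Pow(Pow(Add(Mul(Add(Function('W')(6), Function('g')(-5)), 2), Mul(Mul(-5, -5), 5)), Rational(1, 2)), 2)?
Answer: 421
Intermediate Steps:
Function('W')(k) = Mul(4, Pow(k, 2)) (Function('W')(k) = Mul(Mul(2, k), Mul(2, k)) = Mul(4, Pow(k, 2)))
Function('g')(p) = 4 (Function('g')(p) = Add(1, 3) = 4)
Pow(Pow(Add(Mul(Add(Function('W')(6), Function('g')(-5)), 2), Mul(Mul(-5, -5), 5)), Rational(1, 2)), 2) = Pow(Pow(Add(Mul(Add(Mul(4, Pow(6, 2)), 4), 2), Mul(Mul(-5, -5), 5)), Rational(1, 2)), 2) = Pow(Pow(Add(Mul(Add(Mul(4, 36), 4), 2), Mul(25, 5)), Rational(1, 2)), 2) = Pow(Pow(Add(Mul(Add(144, 4), 2), 125), Rational(1, 2)), 2) = Pow(Pow(Add(Mul(148, 2), 125), Rational(1, 2)), 2) = Pow(Pow(Add(296, 125), Rational(1, 2)), 2) = Pow(Pow(421, Rational(1, 2)), 2) = 421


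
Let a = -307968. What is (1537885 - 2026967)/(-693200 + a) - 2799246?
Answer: -1401257515123/500584 ≈ -2.7992e+6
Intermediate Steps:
(1537885 - 2026967)/(-693200 + a) - 2799246 = (1537885 - 2026967)/(-693200 - 307968) - 2799246 = -489082/(-1001168) - 2799246 = -489082*(-1/1001168) - 2799246 = 244541/500584 - 2799246 = -1401257515123/500584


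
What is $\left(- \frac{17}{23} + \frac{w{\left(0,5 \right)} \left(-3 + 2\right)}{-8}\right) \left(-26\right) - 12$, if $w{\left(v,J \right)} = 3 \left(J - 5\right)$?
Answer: $\frac{166}{23} \approx 7.2174$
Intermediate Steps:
$w{\left(v,J \right)} = -15 + 3 J$ ($w{\left(v,J \right)} = 3 \left(-5 + J\right) = -15 + 3 J$)
$\left(- \frac{17}{23} + \frac{w{\left(0,5 \right)} \left(-3 + 2\right)}{-8}\right) \left(-26\right) - 12 = \left(- \frac{17}{23} + \frac{\left(-15 + 3 \cdot 5\right) \left(-3 + 2\right)}{-8}\right) \left(-26\right) - 12 = \left(\left(-17\right) \frac{1}{23} + \left(-15 + 15\right) \left(-1\right) \left(- \frac{1}{8}\right)\right) \left(-26\right) - 12 = \left(- \frac{17}{23} + 0 \left(-1\right) \left(- \frac{1}{8}\right)\right) \left(-26\right) - 12 = \left(- \frac{17}{23} + 0 \left(- \frac{1}{8}\right)\right) \left(-26\right) - 12 = \left(- \frac{17}{23} + 0\right) \left(-26\right) - 12 = \left(- \frac{17}{23}\right) \left(-26\right) - 12 = \frac{442}{23} - 12 = \frac{166}{23}$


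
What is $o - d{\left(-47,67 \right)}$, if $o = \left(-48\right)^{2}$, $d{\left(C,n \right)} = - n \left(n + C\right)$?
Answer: $3644$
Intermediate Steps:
$d{\left(C,n \right)} = - n \left(C + n\right)$
$o = 2304$
$o - d{\left(-47,67 \right)} = 2304 - \left(-1\right) 67 \left(-47 + 67\right) = 2304 - \left(-1\right) 67 \cdot 20 = 2304 - -1340 = 2304 + 1340 = 3644$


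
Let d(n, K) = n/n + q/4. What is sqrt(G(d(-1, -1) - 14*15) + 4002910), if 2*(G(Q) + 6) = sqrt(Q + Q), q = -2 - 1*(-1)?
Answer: sqrt(16011616 + 3*I*sqrt(186))/2 ≈ 2000.7 + 0.0025562*I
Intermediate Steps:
q = -1 (q = -2 + 1 = -1)
d(n, K) = 3/4 (d(n, K) = n/n - 1/4 = 1 - 1*1/4 = 1 - 1/4 = 3/4)
G(Q) = -6 + sqrt(2)*sqrt(Q)/2 (G(Q) = -6 + sqrt(Q + Q)/2 = -6 + sqrt(2*Q)/2 = -6 + (sqrt(2)*sqrt(Q))/2 = -6 + sqrt(2)*sqrt(Q)/2)
sqrt(G(d(-1, -1) - 14*15) + 4002910) = sqrt((-6 + sqrt(2)*sqrt(3/4 - 14*15)/2) + 4002910) = sqrt((-6 + sqrt(2)*sqrt(3/4 - 210)/2) + 4002910) = sqrt((-6 + sqrt(2)*sqrt(-837/4)/2) + 4002910) = sqrt((-6 + sqrt(2)*(3*I*sqrt(93)/2)/2) + 4002910) = sqrt((-6 + 3*I*sqrt(186)/4) + 4002910) = sqrt(4002904 + 3*I*sqrt(186)/4)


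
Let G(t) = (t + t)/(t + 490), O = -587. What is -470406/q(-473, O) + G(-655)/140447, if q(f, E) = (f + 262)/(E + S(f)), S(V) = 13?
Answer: -1251443225636762/977932461 ≈ -1.2797e+6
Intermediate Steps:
G(t) = 2*t/(490 + t) (G(t) = (2*t)/(490 + t) = 2*t/(490 + t))
q(f, E) = (262 + f)/(13 + E) (q(f, E) = (f + 262)/(E + 13) = (262 + f)/(13 + E))
-470406/q(-473, O) + G(-655)/140447 = -470406*(13 - 587)/(262 - 473) + (2*(-655)/(490 - 655))/140447 = -470406/(-211/(-574)) + (2*(-655)/(-165))*(1/140447) = -470406/((-1/574*(-211))) + (2*(-655)*(-1/165))*(1/140447) = -470406/211/574 + (262/33)*(1/140447) = -470406*574/211 + 262/4634751 = -270013044/211 + 262/4634751 = -1251443225636762/977932461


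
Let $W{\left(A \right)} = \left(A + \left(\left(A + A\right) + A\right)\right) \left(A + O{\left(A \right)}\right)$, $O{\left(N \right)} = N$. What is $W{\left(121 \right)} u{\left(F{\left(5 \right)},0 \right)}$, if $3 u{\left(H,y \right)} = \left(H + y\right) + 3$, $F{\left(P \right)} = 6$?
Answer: $351384$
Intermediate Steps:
$u{\left(H,y \right)} = 1 + \frac{H}{3} + \frac{y}{3}$ ($u{\left(H,y \right)} = \frac{\left(H + y\right) + 3}{3} = \frac{3 + H + y}{3} = 1 + \frac{H}{3} + \frac{y}{3}$)
$W{\left(A \right)} = 8 A^{2}$ ($W{\left(A \right)} = \left(A + \left(\left(A + A\right) + A\right)\right) \left(A + A\right) = \left(A + \left(2 A + A\right)\right) 2 A = \left(A + 3 A\right) 2 A = 4 A 2 A = 8 A^{2}$)
$W{\left(121 \right)} u{\left(F{\left(5 \right)},0 \right)} = 8 \cdot 121^{2} \left(1 + \frac{1}{3} \cdot 6 + \frac{1}{3} \cdot 0\right) = 8 \cdot 14641 \left(1 + 2 + 0\right) = 117128 \cdot 3 = 351384$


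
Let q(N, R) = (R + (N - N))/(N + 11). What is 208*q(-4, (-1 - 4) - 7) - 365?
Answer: -5051/7 ≈ -721.57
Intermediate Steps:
q(N, R) = R/(11 + N) (q(N, R) = (R + 0)/(11 + N) = R/(11 + N))
208*q(-4, (-1 - 4) - 7) - 365 = 208*(((-1 - 4) - 7)/(11 - 4)) - 365 = 208*((-5 - 7)/7) - 365 = 208*(-12*⅐) - 365 = 208*(-12/7) - 365 = -2496/7 - 365 = -5051/7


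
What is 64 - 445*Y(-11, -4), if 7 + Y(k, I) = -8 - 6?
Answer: 9409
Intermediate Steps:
Y(k, I) = -21 (Y(k, I) = -7 + (-8 - 6) = -7 - 14 = -21)
64 - 445*Y(-11, -4) = 64 - 445*(-21) = 64 + 9345 = 9409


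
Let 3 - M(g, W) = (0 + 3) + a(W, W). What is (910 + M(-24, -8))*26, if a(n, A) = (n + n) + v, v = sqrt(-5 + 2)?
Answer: 24076 - 26*I*sqrt(3) ≈ 24076.0 - 45.033*I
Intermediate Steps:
v = I*sqrt(3) (v = sqrt(-3) = I*sqrt(3) ≈ 1.732*I)
a(n, A) = 2*n + I*sqrt(3) (a(n, A) = (n + n) + I*sqrt(3) = 2*n + I*sqrt(3))
M(g, W) = -2*W - I*sqrt(3) (M(g, W) = 3 - ((0 + 3) + (2*W + I*sqrt(3))) = 3 - (3 + (2*W + I*sqrt(3))) = 3 - (3 + 2*W + I*sqrt(3)) = 3 + (-3 - 2*W - I*sqrt(3)) = -2*W - I*sqrt(3))
(910 + M(-24, -8))*26 = (910 + (-2*(-8) - I*sqrt(3)))*26 = (910 + (16 - I*sqrt(3)))*26 = (926 - I*sqrt(3))*26 = 24076 - 26*I*sqrt(3)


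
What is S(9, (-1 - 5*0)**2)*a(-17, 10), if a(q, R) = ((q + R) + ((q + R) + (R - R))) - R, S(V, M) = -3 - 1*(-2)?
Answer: 24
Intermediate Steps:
S(V, M) = -1 (S(V, M) = -3 + 2 = -1)
a(q, R) = R + 2*q (a(q, R) = ((R + q) + ((R + q) + 0)) - R = ((R + q) + (R + q)) - R = (2*R + 2*q) - R = R + 2*q)
S(9, (-1 - 5*0)**2)*a(-17, 10) = -(10 + 2*(-17)) = -(10 - 34) = -1*(-24) = 24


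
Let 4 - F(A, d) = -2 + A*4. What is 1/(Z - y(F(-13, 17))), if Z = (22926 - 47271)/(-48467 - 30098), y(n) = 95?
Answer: -15713/1487866 ≈ -0.010561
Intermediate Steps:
F(A, d) = 6 - 4*A (F(A, d) = 4 - (-2 + A*4) = 4 - (-2 + 4*A) = 4 + (2 - 4*A) = 6 - 4*A)
Z = 4869/15713 (Z = -24345/(-78565) = -24345*(-1/78565) = 4869/15713 ≈ 0.30987)
1/(Z - y(F(-13, 17))) = 1/(4869/15713 - 1*95) = 1/(4869/15713 - 95) = 1/(-1487866/15713) = -15713/1487866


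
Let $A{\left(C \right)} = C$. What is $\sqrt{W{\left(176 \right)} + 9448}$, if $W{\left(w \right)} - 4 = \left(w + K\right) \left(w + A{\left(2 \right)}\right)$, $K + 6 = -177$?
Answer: $\sqrt{8206} \approx 90.587$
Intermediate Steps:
$K = -183$ ($K = -6 - 177 = -183$)
$W{\left(w \right)} = 4 + \left(-183 + w\right) \left(2 + w\right)$ ($W{\left(w \right)} = 4 + \left(w - 183\right) \left(w + 2\right) = 4 + \left(-183 + w\right) \left(2 + w\right)$)
$\sqrt{W{\left(176 \right)} + 9448} = \sqrt{\left(-362 + 176^{2} - 31856\right) + 9448} = \sqrt{\left(-362 + 30976 - 31856\right) + 9448} = \sqrt{-1242 + 9448} = \sqrt{8206}$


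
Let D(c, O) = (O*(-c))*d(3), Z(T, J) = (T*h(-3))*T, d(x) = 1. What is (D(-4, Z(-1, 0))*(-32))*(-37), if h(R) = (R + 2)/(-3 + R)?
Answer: 2368/3 ≈ 789.33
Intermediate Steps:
h(R) = (2 + R)/(-3 + R)
Z(T, J) = T**2/6 (Z(T, J) = (T*((2 - 3)/(-3 - 3)))*T = (T*(-1/(-6)))*T = (T*(-1/6*(-1)))*T = (T*(1/6))*T = (T/6)*T = T**2/6)
D(c, O) = -O*c (D(c, O) = (O*(-c))*1 = -O*c*1 = -O*c)
(D(-4, Z(-1, 0))*(-32))*(-37) = (-1*(1/6)*(-1)**2*(-4)*(-32))*(-37) = (-1*(1/6)*1*(-4)*(-32))*(-37) = (-1*1/6*(-4)*(-32))*(-37) = ((2/3)*(-32))*(-37) = -64/3*(-37) = 2368/3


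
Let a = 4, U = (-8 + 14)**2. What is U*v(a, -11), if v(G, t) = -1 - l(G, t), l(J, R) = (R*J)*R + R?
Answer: -17064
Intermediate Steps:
U = 36 (U = 6**2 = 36)
l(J, R) = R + J*R**2 (l(J, R) = (J*R)*R + R = J*R**2 + R = R + J*R**2)
v(G, t) = -1 - t*(1 + G*t)
U*v(a, -11) = 36*(-1 - 1*(-11)*(1 + 4*(-11))) = 36*(-1 - 1*(-11)*(1 - 44)) = 36*(-1 - 1*(-11)*(-43)) = 36*(-1 - 473) = 36*(-474) = -17064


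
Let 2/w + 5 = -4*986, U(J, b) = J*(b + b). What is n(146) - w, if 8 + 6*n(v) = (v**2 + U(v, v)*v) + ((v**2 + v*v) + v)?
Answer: 12416362877/11847 ≈ 1.0481e+6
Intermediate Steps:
U(J, b) = 2*J*b (U(J, b) = J*(2*b) = 2*J*b)
w = -2/3949 (w = 2/(-5 - 4*986) = 2/(-5 - 3944) = 2/(-3949) = 2*(-1/3949) = -2/3949 ≈ -0.00050646)
n(v) = -4/3 + v**2/2 + v**3/3 + v/6 (n(v) = -4/3 + ((v**2 + (2*v*v)*v) + ((v**2 + v*v) + v))/6 = -4/3 + ((v**2 + (2*v**2)*v) + ((v**2 + v**2) + v))/6 = -4/3 + ((v**2 + 2*v**3) + (2*v**2 + v))/6 = -4/3 + ((v**2 + 2*v**3) + (v + 2*v**2))/6 = -4/3 + (v + 2*v**3 + 3*v**2)/6 = -4/3 + (v**2/2 + v**3/3 + v/6) = -4/3 + v**2/2 + v**3/3 + v/6)
n(146) - w = (-4/3 + (1/2)*146**2 + (1/3)*146**3 + (1/6)*146) - 1*(-2/3949) = (-4/3 + (1/2)*21316 + (1/3)*3112136 + 73/3) + 2/3949 = (-4/3 + 10658 + 3112136/3 + 73/3) + 2/3949 = 3144179/3 + 2/3949 = 12416362877/11847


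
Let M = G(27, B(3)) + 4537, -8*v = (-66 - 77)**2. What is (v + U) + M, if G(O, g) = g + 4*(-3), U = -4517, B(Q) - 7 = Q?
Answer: -20305/8 ≈ -2538.1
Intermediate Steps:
B(Q) = 7 + Q
G(O, g) = -12 + g (G(O, g) = g - 12 = -12 + g)
v = -20449/8 (v = -(-66 - 77)**2/8 = -1/8*(-143)**2 = -1/8*20449 = -20449/8 ≈ -2556.1)
M = 4535 (M = (-12 + (7 + 3)) + 4537 = (-12 + 10) + 4537 = -2 + 4537 = 4535)
(v + U) + M = (-20449/8 - 4517) + 4535 = -56585/8 + 4535 = -20305/8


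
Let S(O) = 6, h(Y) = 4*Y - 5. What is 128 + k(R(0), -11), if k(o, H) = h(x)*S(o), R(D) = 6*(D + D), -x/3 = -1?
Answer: 170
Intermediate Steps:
x = 3 (x = -3*(-1) = 3)
h(Y) = -5 + 4*Y
R(D) = 12*D (R(D) = 6*(2*D) = 12*D)
k(o, H) = 42 (k(o, H) = (-5 + 4*3)*6 = (-5 + 12)*6 = 7*6 = 42)
128 + k(R(0), -11) = 128 + 42 = 170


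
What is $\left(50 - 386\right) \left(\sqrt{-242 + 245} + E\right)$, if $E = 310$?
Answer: $-104160 - 336 \sqrt{3} \approx -1.0474 \cdot 10^{5}$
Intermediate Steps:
$\left(50 - 386\right) \left(\sqrt{-242 + 245} + E\right) = \left(50 - 386\right) \left(\sqrt{-242 + 245} + 310\right) = - 336 \left(\sqrt{3} + 310\right) = - 336 \left(310 + \sqrt{3}\right) = -104160 - 336 \sqrt{3}$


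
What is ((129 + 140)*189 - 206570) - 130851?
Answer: -286580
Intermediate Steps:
((129 + 140)*189 - 206570) - 130851 = (269*189 - 206570) - 130851 = (50841 - 206570) - 130851 = -155729 - 130851 = -286580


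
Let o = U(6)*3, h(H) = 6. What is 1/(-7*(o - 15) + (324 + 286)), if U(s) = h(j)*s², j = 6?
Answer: -1/3821 ≈ -0.00026171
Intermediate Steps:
U(s) = 6*s²
o = 648 (o = (6*6²)*3 = (6*36)*3 = 216*3 = 648)
1/(-7*(o - 15) + (324 + 286)) = 1/(-7*(648 - 15) + (324 + 286)) = 1/(-7*633 + 610) = 1/(-4431 + 610) = 1/(-3821) = -1/3821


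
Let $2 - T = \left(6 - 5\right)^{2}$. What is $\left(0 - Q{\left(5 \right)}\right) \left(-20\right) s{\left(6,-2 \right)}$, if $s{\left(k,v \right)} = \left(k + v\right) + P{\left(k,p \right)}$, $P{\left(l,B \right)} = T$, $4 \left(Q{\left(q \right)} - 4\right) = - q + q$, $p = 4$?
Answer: $400$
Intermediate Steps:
$T = 1$ ($T = 2 - \left(6 - 5\right)^{2} = 2 - 1^{2} = 2 - 1 = 1$)
$Q{\left(q \right)} = 4$ ($Q{\left(q \right)} = 4 + \frac{- q + q}{4} = 4 + \frac{1}{4} \cdot 0 = 4 + 0 = 4$)
$P{\left(l,B \right)} = 1$
$s{\left(k,v \right)} = 1 + k + v$ ($s{\left(k,v \right)} = \left(k + v\right) + 1 = 1 + k + v$)
$\left(0 - Q{\left(5 \right)}\right) \left(-20\right) s{\left(6,-2 \right)} = \left(0 - 4\right) \left(-20\right) \left(1 + 6 - 2\right) = \left(0 - 4\right) \left(-20\right) 5 = \left(-4\right) \left(-20\right) 5 = 80 \cdot 5 = 400$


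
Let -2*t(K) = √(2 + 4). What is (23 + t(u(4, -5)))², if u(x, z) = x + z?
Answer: (46 - √6)²/4 ≈ 474.16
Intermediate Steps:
t(K) = -√6/2 (t(K) = -√(2 + 4)/2 = -√6/2)
(23 + t(u(4, -5)))² = (23 - √6/2)²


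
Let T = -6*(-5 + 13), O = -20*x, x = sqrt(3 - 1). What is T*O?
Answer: 960*sqrt(2) ≈ 1357.6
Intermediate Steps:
x = sqrt(2) ≈ 1.4142
O = -20*sqrt(2) ≈ -28.284
T = -48 (T = -6*8 = -48)
T*O = -(-960)*sqrt(2) = 960*sqrt(2)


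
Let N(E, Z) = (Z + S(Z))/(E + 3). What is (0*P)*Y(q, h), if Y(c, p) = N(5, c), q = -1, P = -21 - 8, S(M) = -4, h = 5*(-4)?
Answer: 0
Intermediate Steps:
h = -20
P = -29
N(E, Z) = (-4 + Z)/(3 + E) (N(E, Z) = (Z - 4)/(E + 3) = (-4 + Z)/(3 + E))
Y(c, p) = -1/2 + c/8 (Y(c, p) = (-4 + c)/(3 + 5) = (-4 + c)/8 = -1/2 + c/8)
(0*P)*Y(q, h) = (0*(-29))*(-1/2 + (1/8)*(-1)) = 0*(-1/2 - 1/8) = 0*(-5/8) = 0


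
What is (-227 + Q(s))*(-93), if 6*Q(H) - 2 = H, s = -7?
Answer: 42377/2 ≈ 21189.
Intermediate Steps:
Q(H) = ⅓ + H/6
(-227 + Q(s))*(-93) = (-227 + (⅓ + (⅙)*(-7)))*(-93) = (-227 + (⅓ - 7/6))*(-93) = (-227 - ⅚)*(-93) = -1367/6*(-93) = 42377/2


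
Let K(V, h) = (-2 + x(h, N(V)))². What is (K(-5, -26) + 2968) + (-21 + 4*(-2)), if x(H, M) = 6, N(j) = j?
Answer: 2955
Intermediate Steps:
K(V, h) = 16 (K(V, h) = (-2 + 6)² = 4² = 16)
(K(-5, -26) + 2968) + (-21 + 4*(-2)) = (16 + 2968) + (-21 + 4*(-2)) = 2984 + (-21 - 8) = 2984 - 29 = 2955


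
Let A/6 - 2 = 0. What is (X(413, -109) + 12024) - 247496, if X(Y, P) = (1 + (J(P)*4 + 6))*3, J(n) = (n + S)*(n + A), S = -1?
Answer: -107411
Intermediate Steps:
A = 12 (A = 12 + 6*0 = 12 + 0 = 12)
J(n) = (-1 + n)*(12 + n) (J(n) = (n - 1)*(n + 12) = (-1 + n)*(12 + n))
X(Y, P) = -123 + 12*P**2 + 132*P (X(Y, P) = (1 + ((-12 + P**2 + 11*P)*4 + 6))*3 = (1 + ((-48 + 4*P**2 + 44*P) + 6))*3 = (1 + (-42 + 4*P**2 + 44*P))*3 = (-41 + 4*P**2 + 44*P)*3 = -123 + 12*P**2 + 132*P)
(X(413, -109) + 12024) - 247496 = ((-123 + 12*(-109)**2 + 132*(-109)) + 12024) - 247496 = ((-123 + 12*11881 - 14388) + 12024) - 247496 = ((-123 + 142572 - 14388) + 12024) - 247496 = (128061 + 12024) - 247496 = 140085 - 247496 = -107411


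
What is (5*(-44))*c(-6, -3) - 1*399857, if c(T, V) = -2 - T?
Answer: -400737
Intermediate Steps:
c(T, V) = -2 - T
(5*(-44))*c(-6, -3) - 1*399857 = (5*(-44))*(-2 - 1*(-6)) - 1*399857 = -220*(-2 + 6) - 399857 = -220*4 - 399857 = -880 - 399857 = -400737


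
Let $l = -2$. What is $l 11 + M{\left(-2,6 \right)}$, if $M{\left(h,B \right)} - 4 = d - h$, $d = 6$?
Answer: $-10$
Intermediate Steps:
$M{\left(h,B \right)} = 10 - h$ ($M{\left(h,B \right)} = 4 - \left(-6 + h\right) = 10 - h$)
$l 11 + M{\left(-2,6 \right)} = \left(-2\right) 11 + \left(10 - -2\right) = -22 + \left(10 + 2\right) = -22 + 12 = -10$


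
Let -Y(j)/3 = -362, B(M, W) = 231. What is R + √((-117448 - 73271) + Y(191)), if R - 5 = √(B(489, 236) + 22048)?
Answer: 5 + √22279 + I*√189633 ≈ 154.26 + 435.47*I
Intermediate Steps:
Y(j) = 1086 (Y(j) = -3*(-362) = 1086)
R = 5 + √22279 (R = 5 + √(231 + 22048) = 5 + √22279 ≈ 154.26)
R + √((-117448 - 73271) + Y(191)) = (5 + √22279) + √((-117448 - 73271) + 1086) = (5 + √22279) + √(-190719 + 1086) = (5 + √22279) + √(-189633) = (5 + √22279) + I*√189633 = 5 + √22279 + I*√189633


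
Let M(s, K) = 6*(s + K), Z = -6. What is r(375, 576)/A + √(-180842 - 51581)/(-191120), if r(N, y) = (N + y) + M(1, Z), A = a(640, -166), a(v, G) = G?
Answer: -921/166 - I*√232423/191120 ≈ -5.5482 - 0.0025225*I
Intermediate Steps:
A = -166
M(s, K) = 6*K + 6*s (M(s, K) = 6*(K + s) = 6*K + 6*s)
r(N, y) = -30 + N + y (r(N, y) = (N + y) + (6*(-6) + 6*1) = (N + y) + (-36 + 6) = (N + y) - 30 = -30 + N + y)
r(375, 576)/A + √(-180842 - 51581)/(-191120) = (-30 + 375 + 576)/(-166) + √(-180842 - 51581)/(-191120) = 921*(-1/166) + √(-232423)*(-1/191120) = -921/166 + (I*√232423)*(-1/191120) = -921/166 - I*√232423/191120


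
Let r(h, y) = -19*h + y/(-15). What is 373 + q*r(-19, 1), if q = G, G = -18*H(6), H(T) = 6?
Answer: -193039/5 ≈ -38608.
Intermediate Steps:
G = -108 (G = -18*6 = -108)
q = -108
r(h, y) = -19*h - y/15 (r(h, y) = -19*h + y*(-1/15) = -19*h - y/15)
373 + q*r(-19, 1) = 373 - 108*(-19*(-19) - 1/15*1) = 373 - 108*(361 - 1/15) = 373 - 108*5414/15 = 373 - 194904/5 = -193039/5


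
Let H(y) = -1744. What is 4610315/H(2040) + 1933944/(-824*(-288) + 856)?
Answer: -136832088073/51920624 ≈ -2635.4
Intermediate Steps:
4610315/H(2040) + 1933944/(-824*(-288) + 856) = 4610315/(-1744) + 1933944/(-824*(-288) + 856) = 4610315*(-1/1744) + 1933944/(237312 + 856) = -4610315/1744 + 1933944/238168 = -4610315/1744 + 1933944*(1/238168) = -4610315/1744 + 241743/29771 = -136832088073/51920624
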